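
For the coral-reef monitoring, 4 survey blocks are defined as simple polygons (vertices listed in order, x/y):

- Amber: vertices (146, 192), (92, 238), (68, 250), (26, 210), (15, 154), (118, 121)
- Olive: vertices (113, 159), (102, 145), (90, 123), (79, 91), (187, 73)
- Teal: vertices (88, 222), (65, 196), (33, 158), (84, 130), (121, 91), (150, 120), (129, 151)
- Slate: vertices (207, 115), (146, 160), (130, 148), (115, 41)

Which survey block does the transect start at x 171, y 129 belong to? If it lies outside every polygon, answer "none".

Slate

Cast a ray rightward from (171, 129). For each polygon, the edges (by vertex number in listed order) whose endpoints lie on opposite sides of y = 129, where each meets that height, and whether that is right or left of the point:
Amber: 5–6 at x≈93.0 (left), 6–1 at x≈121.2 (left) → 0 crossings.
Olive: 2–3 at x≈93.3 (left), 5–1 at x≈138.8 (left) → 0 crossings.
Teal: 4–5 at x≈84.9 (left), 6–7 at x≈143.9 (left) → 0 crossings.
Slate: 1–2 at x≈188.0 (right), 3–4 at x≈127.3 (left) → 1 crossing.
Only Slate has an odd count, so the point is inside Slate.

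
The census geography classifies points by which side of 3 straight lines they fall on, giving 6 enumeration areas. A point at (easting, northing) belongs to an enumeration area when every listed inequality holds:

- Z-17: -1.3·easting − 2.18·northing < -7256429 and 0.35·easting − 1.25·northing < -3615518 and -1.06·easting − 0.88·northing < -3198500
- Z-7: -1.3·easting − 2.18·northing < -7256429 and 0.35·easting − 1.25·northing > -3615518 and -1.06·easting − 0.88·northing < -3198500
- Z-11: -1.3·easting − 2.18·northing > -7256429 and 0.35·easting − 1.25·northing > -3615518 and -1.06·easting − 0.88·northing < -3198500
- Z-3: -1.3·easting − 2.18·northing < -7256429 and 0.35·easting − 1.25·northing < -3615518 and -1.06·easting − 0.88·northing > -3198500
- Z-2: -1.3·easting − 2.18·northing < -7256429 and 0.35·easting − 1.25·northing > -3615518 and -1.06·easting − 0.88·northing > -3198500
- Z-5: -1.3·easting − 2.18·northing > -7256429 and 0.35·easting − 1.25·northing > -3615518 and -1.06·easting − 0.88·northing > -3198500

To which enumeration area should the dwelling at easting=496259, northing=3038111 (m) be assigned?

Z-17

-1.3·496259 − 2.18·3038111 = -7268218.680, which is < -7256429
0.35·496259 − 1.25·3038111 = -3623948.100, which is < -3615518
-1.06·496259 − 0.88·3038111 = -3199572.220, which is < -3198500
This sign pattern matches Z-17.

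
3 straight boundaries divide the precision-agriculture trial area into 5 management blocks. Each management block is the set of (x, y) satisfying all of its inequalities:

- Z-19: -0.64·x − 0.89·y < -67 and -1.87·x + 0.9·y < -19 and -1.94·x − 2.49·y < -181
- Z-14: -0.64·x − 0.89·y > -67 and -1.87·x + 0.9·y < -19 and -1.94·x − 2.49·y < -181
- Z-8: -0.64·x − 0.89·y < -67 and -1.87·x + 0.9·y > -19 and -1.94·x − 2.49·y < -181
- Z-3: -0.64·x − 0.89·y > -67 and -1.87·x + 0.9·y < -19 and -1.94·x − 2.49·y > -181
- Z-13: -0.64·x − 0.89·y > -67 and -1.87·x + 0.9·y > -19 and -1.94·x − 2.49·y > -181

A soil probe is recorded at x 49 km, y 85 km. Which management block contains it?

-0.64·49 − 0.89·85 = -107.010, which is < -67
-1.87·49 + 0.9·85 = -15.130, which is > -19
-1.94·49 − 2.49·85 = -306.710, which is < -181
This sign pattern matches Z-8.

Z-8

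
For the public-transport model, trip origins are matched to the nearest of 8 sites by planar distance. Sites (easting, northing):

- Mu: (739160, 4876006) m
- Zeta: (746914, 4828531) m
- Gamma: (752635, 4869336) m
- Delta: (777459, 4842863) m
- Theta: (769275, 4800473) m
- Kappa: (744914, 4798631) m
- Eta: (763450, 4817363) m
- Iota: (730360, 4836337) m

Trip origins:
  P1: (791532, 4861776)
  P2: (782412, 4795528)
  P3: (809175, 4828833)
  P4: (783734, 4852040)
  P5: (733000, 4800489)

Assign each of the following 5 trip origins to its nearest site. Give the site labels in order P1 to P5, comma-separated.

P1 → Delta (d²=555750898.00)
P2 → Theta (d²=197033794.00)
P3 → Delta (d²=1202745556.00)
P4 → Delta (d²=123592954.00)
P5 → Kappa (d²=145395560.00)

Delta, Theta, Delta, Delta, Kappa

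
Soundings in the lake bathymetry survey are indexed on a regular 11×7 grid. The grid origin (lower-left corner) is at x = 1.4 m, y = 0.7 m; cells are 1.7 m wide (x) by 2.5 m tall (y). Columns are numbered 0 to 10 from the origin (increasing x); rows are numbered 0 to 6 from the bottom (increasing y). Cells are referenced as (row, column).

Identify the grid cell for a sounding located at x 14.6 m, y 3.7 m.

Column index: ⌊(14.6 − 1.4) / 1.7⌋ = ⌊7.765⌋ = 7
Row offset from origin: ⌊(3.7 − 0.7) / 2.5⌋ = ⌊1.200⌋ = 1 → row 1

(1, 7)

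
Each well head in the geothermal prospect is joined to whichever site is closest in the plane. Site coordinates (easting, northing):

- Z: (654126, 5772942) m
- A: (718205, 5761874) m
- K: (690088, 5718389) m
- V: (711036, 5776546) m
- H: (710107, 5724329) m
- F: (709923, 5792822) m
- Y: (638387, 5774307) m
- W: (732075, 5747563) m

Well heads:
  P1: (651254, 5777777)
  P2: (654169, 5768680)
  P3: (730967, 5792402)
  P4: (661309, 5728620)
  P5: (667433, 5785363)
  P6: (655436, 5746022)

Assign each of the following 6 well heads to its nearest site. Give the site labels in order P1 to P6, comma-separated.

P1 → Z (d²=31625609.00)
P2 → Z (d²=18166493.00)
P3 → F (d²=443026336.00)
P4 → K (d²=932904202.00)
P5 → Z (d²=331357490.00)
P6 → Z (d²=726402500.00)

Z, Z, F, K, Z, Z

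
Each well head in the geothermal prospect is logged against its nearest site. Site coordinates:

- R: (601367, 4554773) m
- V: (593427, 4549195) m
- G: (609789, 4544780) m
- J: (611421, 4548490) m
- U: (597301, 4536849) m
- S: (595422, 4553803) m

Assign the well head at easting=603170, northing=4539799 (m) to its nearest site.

U

Squared distances to each site:
R: 227471485.000; V: 183210865.000; G: 68621522.000; J: 143612482.000; U: 43147661.000; S: 256143520.000.
Minimum at U.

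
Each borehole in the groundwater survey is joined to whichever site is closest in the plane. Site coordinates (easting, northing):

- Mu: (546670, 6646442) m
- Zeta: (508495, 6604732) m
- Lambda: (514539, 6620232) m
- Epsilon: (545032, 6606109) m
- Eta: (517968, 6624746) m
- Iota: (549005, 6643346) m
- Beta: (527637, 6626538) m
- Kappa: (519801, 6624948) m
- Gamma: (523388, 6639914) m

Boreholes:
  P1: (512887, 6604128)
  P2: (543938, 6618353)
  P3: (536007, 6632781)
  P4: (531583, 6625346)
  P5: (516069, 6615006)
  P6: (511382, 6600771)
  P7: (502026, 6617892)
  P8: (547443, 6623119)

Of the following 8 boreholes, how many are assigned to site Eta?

P1 → Zeta
P2 → Epsilon
P3 → Beta
P4 → Beta
P5 → Lambda
P6 → Zeta
P7 → Lambda
P8 → Epsilon
0 of the 8 go to Eta.

0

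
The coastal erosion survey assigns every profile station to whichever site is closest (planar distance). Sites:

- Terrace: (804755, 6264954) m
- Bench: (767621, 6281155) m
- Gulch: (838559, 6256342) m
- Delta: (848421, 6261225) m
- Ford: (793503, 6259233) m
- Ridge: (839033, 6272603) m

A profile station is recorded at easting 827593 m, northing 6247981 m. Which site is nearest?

Squared distances to each site:
Terrace: 809656973.000; Bench: 4697155060.000; Gulch: 190159477.000; Delta: 609209120.000; Ford: 1288735604.000; Ridge: 737116484.000.
Minimum at Gulch.

Gulch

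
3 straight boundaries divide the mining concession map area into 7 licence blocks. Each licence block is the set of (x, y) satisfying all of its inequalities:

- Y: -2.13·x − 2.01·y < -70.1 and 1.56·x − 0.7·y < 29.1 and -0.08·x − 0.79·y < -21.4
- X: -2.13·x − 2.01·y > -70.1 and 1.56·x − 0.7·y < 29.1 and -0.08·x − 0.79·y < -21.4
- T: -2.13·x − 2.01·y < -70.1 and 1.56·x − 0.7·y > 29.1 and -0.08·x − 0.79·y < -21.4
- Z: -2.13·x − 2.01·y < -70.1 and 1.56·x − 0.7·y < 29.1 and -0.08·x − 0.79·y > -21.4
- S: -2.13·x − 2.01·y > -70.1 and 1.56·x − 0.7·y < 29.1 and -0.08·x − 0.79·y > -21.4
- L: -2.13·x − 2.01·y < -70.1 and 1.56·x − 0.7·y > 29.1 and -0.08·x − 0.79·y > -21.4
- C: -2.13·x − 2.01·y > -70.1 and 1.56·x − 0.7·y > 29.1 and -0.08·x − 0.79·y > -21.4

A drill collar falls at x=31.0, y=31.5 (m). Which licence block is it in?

-2.13·31.0 − 2.01·31.5 = -129.345, which is < -70.1
1.56·31.0 − 0.7·31.5 = 26.310, which is < 29.1
-0.08·31.0 − 0.79·31.5 = -27.365, which is < -21.4
This sign pattern matches Y.

Y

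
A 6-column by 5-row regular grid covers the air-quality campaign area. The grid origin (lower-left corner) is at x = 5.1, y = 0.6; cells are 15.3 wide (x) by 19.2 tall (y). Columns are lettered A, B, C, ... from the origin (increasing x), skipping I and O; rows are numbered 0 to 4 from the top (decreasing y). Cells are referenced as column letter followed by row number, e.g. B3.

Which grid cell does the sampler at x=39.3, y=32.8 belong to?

Column index: ⌊(39.3 − 5.1) / 15.3⌋ = ⌊2.235⌋ = 2 → column C
Row offset from origin: ⌊(32.8 − 0.6) / 19.2⌋ = ⌊1.677⌋ = 1 → row 3 (counted from top)

C3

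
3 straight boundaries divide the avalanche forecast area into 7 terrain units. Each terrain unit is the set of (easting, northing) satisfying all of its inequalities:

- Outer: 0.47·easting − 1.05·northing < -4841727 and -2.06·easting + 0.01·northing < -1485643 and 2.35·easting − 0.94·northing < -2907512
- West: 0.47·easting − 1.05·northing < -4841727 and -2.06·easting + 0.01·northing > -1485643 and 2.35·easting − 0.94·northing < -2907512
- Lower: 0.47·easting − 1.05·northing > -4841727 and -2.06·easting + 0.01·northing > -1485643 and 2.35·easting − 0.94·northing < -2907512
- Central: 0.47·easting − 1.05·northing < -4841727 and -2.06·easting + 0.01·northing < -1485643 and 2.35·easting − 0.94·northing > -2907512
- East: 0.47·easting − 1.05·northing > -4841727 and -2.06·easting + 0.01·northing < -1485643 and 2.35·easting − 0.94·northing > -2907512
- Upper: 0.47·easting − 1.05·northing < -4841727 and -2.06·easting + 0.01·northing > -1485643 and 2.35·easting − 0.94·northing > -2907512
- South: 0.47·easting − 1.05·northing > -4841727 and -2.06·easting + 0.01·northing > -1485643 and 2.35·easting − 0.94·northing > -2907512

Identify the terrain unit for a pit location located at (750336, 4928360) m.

East

0.47·750336 − 1.05·4928360 = -4822120.080, which is > -4841727
-2.06·750336 + 0.01·4928360 = -1496408.560, which is < -1485643
2.35·750336 − 0.94·4928360 = -2869368.800, which is > -2907512
This sign pattern matches East.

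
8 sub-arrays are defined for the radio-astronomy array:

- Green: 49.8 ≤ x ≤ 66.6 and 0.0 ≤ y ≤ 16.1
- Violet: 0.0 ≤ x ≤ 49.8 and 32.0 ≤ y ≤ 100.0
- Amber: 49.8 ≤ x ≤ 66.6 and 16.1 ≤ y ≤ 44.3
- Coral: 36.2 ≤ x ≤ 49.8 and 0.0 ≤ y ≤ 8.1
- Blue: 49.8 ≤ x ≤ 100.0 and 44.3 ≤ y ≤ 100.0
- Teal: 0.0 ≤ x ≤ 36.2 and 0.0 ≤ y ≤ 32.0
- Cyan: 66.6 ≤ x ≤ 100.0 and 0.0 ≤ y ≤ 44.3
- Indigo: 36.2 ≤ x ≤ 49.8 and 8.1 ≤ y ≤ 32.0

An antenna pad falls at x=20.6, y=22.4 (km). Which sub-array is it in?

Teal

The point has x = 20.6 and y = 22.4.
Only Teal satisfies 0.0 ≤ x ≤ 36.2 and 0.0 ≤ y ≤ 32.0.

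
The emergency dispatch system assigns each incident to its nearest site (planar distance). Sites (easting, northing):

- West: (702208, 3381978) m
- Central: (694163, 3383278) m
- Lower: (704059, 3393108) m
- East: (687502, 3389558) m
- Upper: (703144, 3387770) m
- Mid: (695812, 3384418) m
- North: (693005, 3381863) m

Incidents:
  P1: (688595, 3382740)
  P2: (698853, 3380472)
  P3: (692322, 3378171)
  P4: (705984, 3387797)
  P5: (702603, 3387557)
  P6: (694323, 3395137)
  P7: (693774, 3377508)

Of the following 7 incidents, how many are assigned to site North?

P1 → North
P2 → West
P3 → North
P4 → Upper
P5 → Upper
P6 → East
P7 → North
3 of the 7 go to North.

3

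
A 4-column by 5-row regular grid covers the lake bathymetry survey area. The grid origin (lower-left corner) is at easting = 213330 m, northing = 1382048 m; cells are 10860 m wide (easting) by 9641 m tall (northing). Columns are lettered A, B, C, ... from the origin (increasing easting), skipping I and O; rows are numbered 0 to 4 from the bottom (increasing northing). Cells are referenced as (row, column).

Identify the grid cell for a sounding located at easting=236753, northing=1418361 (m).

Column index: ⌊(236753 − 213330) / 10860⌋ = ⌊2.157⌋ = 2 → column C
Row offset from origin: ⌊(1418361 − 1382048) / 9641⌋ = ⌊3.767⌋ = 3 → row 3

(3, C)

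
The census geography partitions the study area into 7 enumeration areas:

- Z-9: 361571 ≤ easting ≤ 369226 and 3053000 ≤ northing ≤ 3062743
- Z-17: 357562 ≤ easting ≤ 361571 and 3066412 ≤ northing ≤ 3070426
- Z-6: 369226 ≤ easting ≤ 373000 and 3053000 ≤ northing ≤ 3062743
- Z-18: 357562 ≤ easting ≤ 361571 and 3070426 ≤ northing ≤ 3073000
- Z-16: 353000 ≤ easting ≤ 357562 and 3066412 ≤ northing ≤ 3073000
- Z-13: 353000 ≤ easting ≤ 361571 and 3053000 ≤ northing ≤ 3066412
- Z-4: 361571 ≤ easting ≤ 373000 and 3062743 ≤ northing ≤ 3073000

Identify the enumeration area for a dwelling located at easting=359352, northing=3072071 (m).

Z-18

The point has easting = 359352 and northing = 3072071.
Only Z-18 satisfies 357562 ≤ easting ≤ 361571 and 3070426 ≤ northing ≤ 3073000.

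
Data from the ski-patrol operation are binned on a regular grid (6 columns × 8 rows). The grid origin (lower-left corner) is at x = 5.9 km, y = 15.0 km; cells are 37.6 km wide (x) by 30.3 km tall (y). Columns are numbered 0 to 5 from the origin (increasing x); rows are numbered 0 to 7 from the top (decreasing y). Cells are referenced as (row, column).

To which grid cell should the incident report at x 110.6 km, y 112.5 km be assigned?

(4, 2)

Column index: ⌊(110.6 − 5.9) / 37.6⌋ = ⌊2.785⌋ = 2
Row offset from origin: ⌊(112.5 − 15.0) / 30.3⌋ = ⌊3.218⌋ = 3 → row 4 (counted from top)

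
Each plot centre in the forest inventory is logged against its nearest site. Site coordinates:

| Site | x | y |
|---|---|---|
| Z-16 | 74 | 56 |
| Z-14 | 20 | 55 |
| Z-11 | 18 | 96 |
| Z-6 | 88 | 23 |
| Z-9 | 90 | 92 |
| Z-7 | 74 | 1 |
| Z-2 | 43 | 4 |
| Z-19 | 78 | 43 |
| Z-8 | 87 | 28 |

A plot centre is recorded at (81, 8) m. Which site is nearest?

Squared distances to each site:
Z-16: 2353.000; Z-14: 5930.000; Z-11: 11713.000; Z-6: 274.000; Z-9: 7137.000; Z-7: 98.000; Z-2: 1460.000; Z-19: 1234.000; Z-8: 436.000.
Minimum at Z-7.

Z-7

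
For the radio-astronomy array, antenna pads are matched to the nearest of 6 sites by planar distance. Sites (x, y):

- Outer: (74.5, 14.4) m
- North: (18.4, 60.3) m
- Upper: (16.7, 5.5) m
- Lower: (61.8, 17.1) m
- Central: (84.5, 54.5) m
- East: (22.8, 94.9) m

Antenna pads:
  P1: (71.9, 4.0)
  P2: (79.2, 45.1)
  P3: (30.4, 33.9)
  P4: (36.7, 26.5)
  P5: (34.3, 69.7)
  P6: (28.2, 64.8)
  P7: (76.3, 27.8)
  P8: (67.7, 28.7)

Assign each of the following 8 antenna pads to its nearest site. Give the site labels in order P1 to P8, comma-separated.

P1 → Outer (d²=114.92)
P2 → Central (d²=116.45)
P3 → North (d²=840.96)
P4 → Lower (d²=718.37)
P5 → North (d²=341.17)
P6 → North (d²=116.29)
P7 → Outer (d²=182.80)
P8 → Lower (d²=169.37)

Outer, Central, North, Lower, North, North, Outer, Lower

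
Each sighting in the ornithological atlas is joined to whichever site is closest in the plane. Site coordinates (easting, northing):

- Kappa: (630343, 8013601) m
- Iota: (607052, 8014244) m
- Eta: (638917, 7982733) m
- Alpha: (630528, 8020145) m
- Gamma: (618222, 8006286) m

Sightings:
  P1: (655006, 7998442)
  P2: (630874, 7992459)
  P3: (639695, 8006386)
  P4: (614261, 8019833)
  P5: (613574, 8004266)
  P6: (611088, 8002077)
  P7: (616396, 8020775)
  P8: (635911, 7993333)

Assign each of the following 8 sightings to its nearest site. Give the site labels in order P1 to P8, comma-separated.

Eta, Eta, Kappa, Iota, Gamma, Gamma, Iota, Eta

P1 → Eta (d²=505628602.00)
P2 → Eta (d²=159284925.00)
P3 → Kappa (d²=139516129.00)
P4 → Iota (d²=83206602.00)
P5 → Gamma (d²=25684304.00)
P6 → Gamma (d²=68609637.00)
P7 → Iota (d²=129964297.00)
P8 → Eta (d²=121396036.00)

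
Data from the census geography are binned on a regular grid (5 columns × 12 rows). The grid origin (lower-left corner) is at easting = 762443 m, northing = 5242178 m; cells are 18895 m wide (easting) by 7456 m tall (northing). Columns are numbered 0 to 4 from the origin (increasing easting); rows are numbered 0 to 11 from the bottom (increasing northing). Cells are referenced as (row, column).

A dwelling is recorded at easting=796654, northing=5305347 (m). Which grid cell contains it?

Column index: ⌊(796654 − 762443) / 18895⌋ = ⌊1.811⌋ = 1
Row offset from origin: ⌊(5305347 − 5242178) / 7456⌋ = ⌊8.472⌋ = 8 → row 8

(8, 1)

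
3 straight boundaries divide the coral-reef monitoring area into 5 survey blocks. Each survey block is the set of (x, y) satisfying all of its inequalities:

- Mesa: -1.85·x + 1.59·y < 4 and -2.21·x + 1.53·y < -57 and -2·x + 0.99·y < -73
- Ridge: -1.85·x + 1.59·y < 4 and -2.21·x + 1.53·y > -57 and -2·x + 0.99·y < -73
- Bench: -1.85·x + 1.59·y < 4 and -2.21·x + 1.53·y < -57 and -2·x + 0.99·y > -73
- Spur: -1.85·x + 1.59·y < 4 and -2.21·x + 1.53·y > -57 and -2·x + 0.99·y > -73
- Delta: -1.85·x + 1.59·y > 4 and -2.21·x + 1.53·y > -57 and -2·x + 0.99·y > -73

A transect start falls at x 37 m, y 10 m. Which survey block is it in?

-1.85·37 + 1.59·10 = -52.550, which is < 4
-2.21·37 + 1.53·10 = -66.470, which is < -57
-2·37 + 0.99·10 = -64.100, which is > -73
This sign pattern matches Bench.

Bench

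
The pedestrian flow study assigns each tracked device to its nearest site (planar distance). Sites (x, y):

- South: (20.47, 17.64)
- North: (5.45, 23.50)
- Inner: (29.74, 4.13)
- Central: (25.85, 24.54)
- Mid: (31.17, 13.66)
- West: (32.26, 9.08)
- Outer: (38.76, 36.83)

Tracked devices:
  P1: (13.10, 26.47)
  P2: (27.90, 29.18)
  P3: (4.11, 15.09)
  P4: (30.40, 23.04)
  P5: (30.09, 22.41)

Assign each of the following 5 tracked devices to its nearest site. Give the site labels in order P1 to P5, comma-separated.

P1 → North (d²=67.34)
P2 → Central (d²=25.73)
P3 → North (d²=72.52)
P4 → Central (d²=22.95)
P5 → Central (d²=22.51)

North, Central, North, Central, Central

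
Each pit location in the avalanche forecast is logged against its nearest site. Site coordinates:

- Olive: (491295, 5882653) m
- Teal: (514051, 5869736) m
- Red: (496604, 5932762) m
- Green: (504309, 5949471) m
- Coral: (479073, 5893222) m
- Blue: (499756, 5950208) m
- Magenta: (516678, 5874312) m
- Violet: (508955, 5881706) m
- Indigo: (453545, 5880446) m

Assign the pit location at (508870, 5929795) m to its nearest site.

Squared distances to each site:
Olive: 2531248789.000; Teal: 3633926242.000; Red: 159257845.000; Green: 407947697.000; Coral: 2225445538.000; Blue: 499755565.000; Magenta: 3139328153.000; Violet: 2312559146.000; Indigo: 5496179426.000.
Minimum at Red.

Red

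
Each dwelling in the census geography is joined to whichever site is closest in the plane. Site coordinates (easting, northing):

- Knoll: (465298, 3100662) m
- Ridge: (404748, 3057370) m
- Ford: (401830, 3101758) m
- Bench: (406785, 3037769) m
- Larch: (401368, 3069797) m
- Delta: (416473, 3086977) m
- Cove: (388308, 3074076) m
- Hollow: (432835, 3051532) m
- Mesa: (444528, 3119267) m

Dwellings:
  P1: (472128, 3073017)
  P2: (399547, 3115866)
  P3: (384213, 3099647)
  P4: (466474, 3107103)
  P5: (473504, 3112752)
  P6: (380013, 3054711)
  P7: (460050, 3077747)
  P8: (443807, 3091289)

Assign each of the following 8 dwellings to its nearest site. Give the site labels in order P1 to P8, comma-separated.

P1 → Knoll (d²=810894925.00)
P2 → Ford (d²=204247753.00)
P3 → Ford (d²=314815010.00)
P4 → Knoll (d²=42869457.00)
P5 → Knoll (d²=213506536.00)
P6 → Cove (d²=443810250.00)
P7 → Knoll (d²=552638729.00)
P8 → Knoll (d²=549716210.00)

Knoll, Ford, Ford, Knoll, Knoll, Cove, Knoll, Knoll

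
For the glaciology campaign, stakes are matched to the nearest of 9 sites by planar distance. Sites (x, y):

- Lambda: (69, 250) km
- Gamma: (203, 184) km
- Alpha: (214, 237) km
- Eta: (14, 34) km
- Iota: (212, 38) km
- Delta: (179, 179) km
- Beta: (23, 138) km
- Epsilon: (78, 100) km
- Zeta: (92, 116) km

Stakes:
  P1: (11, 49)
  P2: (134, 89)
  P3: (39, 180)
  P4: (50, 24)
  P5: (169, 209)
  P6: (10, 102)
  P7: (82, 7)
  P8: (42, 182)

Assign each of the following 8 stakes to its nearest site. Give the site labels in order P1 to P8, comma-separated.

P1 → Eta (d²=234.00)
P2 → Zeta (d²=2493.00)
P3 → Beta (d²=2020.00)
P4 → Eta (d²=1396.00)
P5 → Delta (d²=1000.00)
P6 → Beta (d²=1465.00)
P7 → Eta (d²=5353.00)
P8 → Beta (d²=2297.00)

Eta, Zeta, Beta, Eta, Delta, Beta, Eta, Beta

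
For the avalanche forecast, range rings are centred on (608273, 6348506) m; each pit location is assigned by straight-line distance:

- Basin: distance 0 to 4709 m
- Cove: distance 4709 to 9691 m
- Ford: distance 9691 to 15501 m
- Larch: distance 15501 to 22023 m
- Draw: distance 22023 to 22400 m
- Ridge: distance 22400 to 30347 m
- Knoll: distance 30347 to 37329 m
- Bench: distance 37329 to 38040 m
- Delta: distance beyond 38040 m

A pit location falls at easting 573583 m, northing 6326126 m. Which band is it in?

Distance = √((573583−608273)² + (6326126−6348506)²) = √(1203396100.000 + 500864400.000) = 41282.690 m.
38040 ≤ 41282.690 < ∞ → Delta.

Delta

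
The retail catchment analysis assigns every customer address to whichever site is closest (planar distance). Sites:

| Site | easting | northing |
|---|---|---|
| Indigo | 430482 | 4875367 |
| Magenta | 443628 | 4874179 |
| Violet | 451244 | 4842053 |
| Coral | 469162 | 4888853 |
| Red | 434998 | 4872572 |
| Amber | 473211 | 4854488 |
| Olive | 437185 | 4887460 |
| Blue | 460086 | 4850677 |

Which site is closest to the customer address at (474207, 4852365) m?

Squared distances to each site:
Indigo: 2440967629.000; Magenta: 1410925837.000; Violet: 633636713.000; Coral: 1356826169.000; Red: 1945668530.000; Amber: 5499145.000; Olive: 2602287509.000; Blue: 202251985.000.
Minimum at Amber.

Amber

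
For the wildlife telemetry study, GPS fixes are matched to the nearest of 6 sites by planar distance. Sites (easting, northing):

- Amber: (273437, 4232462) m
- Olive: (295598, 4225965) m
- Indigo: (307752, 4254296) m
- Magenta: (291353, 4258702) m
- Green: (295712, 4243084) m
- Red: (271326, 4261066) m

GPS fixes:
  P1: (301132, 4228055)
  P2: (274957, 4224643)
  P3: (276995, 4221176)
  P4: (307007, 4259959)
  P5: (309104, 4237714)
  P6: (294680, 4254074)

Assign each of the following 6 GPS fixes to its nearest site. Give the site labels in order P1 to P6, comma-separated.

Olive, Amber, Amber, Indigo, Green, Magenta

P1 → Olive (d²=34993256.00)
P2 → Amber (d²=63447161.00)
P3 → Amber (d²=140033160.00)
P4 → Indigo (d²=32624594.00)
P5 → Green (d²=208182564.00)
P6 → Magenta (d²=32487313.00)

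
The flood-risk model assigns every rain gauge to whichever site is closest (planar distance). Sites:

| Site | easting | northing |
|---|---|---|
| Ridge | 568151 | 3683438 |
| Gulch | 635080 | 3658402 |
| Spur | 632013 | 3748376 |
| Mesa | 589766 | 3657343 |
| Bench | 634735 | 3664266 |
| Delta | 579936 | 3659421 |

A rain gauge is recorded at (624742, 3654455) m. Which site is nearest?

Squared distances to each site:
Ridge: 4042555570.000; Gulch: 122453053.000; Spur: 8874021682.000; Mesa: 1231661120.000; Bench: 196115770.000; Delta: 2032238792.000.
Minimum at Gulch.

Gulch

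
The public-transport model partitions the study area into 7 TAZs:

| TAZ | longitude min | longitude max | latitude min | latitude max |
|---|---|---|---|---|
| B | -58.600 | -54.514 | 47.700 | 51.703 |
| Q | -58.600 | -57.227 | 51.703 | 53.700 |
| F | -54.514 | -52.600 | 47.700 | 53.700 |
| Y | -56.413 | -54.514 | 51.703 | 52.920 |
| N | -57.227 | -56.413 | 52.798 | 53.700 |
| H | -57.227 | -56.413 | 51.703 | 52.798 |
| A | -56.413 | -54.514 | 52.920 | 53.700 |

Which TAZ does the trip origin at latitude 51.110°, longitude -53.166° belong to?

The point has longitude = -53.166 and latitude = 51.110.
Only F satisfies -54.514 ≤ longitude ≤ -52.600 and 47.700 ≤ latitude ≤ 53.700.

F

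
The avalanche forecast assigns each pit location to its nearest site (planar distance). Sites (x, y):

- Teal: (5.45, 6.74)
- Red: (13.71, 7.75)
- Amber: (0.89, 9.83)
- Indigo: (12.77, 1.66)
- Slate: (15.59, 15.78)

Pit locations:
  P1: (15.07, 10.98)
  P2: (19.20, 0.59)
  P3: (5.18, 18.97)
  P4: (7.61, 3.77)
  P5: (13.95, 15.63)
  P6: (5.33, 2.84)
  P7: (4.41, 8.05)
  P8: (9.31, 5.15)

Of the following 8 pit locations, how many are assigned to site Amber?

1

P1 → Red
P2 → Indigo
P3 → Amber
P4 → Teal
P5 → Slate
P6 → Teal
P7 → Teal
P8 → Teal
1 of the 8 goes to Amber.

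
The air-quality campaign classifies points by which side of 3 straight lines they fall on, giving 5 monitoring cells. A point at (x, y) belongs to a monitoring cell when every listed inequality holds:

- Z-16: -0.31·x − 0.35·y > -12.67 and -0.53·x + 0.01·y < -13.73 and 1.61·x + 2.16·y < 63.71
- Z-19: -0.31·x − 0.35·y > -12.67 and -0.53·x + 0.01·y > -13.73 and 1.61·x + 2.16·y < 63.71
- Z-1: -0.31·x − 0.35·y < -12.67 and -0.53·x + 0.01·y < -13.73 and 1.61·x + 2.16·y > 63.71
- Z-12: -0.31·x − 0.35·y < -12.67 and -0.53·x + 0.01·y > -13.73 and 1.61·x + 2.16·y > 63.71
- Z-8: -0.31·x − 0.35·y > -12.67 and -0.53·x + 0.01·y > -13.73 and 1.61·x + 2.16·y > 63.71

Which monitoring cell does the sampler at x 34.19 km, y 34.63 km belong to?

-0.31·34.19 − 0.35·34.63 = -22.719, which is < -12.67
-0.53·34.19 + 0.01·34.63 = -17.774, which is < -13.73
1.61·34.19 + 2.16·34.63 = 129.847, which is > 63.71
This sign pattern matches Z-1.

Z-1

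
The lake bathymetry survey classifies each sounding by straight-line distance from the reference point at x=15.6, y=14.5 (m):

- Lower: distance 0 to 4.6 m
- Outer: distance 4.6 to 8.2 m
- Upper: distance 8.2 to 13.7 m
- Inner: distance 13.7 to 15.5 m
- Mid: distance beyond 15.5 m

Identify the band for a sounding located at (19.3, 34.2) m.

Distance = √((19.3−15.6)² + (34.2−14.5)²) = √(13.690 + 388.090) = 20.044 m.
15.5 ≤ 20.044 < ∞ → Mid.

Mid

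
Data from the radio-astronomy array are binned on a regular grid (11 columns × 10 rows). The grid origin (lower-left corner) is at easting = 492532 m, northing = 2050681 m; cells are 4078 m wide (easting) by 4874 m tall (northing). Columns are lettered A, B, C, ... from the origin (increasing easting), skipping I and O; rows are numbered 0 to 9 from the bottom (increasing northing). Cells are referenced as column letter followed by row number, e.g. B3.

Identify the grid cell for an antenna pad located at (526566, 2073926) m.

Column index: ⌊(526566 − 492532) / 4078⌋ = ⌊8.346⌋ = 8 → column J
Row offset from origin: ⌊(2073926 − 2050681) / 4874⌋ = ⌊4.769⌋ = 4 → row 4

J4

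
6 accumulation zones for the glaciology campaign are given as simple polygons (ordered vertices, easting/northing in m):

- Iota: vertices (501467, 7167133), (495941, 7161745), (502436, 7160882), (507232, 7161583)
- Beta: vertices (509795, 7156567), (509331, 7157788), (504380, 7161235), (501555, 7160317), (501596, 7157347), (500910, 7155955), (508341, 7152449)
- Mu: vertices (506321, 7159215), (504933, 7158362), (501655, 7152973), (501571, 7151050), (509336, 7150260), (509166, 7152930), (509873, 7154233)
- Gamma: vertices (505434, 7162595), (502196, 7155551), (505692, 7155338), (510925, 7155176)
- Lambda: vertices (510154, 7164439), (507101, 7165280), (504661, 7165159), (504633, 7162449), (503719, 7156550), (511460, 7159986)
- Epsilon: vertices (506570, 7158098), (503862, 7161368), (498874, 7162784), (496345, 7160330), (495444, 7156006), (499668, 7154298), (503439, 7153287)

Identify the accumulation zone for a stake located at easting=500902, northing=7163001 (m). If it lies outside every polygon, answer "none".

Cast a ray rightward from (500902, 7163001). For each polygon, the edges (by vertex number in listed order) whose endpoints lie on opposite sides of northing = 7163001, where each meets that height, and whether that is right or left of the point:
Iota: 1–2 at easting≈497229.2 (left), 4–1 at easting≈505759.1 (right) → 1 crossing.
Beta: no edge straddles that height → 0 crossings.
Mu: no edge straddles that height → 0 crossings.
Gamma: no edge straddles that height → 0 crossings.
Lambda: 3–4 at easting≈504638.7 (right), 6–1 at easting≈510575.7 (right) → 2 crossings.
Epsilon: no edge straddles that height → 0 crossings.
Only Iota has an odd count, so the point is inside Iota.

Iota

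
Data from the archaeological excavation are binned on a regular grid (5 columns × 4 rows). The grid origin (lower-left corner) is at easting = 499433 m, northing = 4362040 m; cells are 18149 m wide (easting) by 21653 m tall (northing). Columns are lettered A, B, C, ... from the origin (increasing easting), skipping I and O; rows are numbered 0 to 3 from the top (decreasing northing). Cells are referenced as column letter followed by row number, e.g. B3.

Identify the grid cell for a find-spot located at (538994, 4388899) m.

C2

Column index: ⌊(538994 − 499433) / 18149⌋ = ⌊2.180⌋ = 2 → column C
Row offset from origin: ⌊(4388899 − 4362040) / 21653⌋ = ⌊1.240⌋ = 1 → row 2 (counted from top)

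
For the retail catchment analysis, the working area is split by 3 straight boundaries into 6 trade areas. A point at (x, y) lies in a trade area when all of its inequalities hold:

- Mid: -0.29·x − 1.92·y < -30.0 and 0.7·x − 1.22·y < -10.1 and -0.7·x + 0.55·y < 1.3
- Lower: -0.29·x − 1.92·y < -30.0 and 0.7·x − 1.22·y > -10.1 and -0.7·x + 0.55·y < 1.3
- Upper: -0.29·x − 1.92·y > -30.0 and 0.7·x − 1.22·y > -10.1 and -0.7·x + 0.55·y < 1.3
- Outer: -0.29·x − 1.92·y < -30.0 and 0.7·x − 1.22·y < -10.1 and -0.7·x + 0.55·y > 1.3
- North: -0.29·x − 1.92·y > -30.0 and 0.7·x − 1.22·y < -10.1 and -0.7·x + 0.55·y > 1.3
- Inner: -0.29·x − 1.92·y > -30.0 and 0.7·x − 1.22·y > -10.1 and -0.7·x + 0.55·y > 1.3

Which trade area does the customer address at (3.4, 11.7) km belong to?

North

-0.29·3.4 − 1.92·11.7 = -23.450, which is > -30.0
0.7·3.4 − 1.22·11.7 = -11.894, which is < -10.1
-0.7·3.4 + 0.55·11.7 = 4.055, which is > 1.3
This sign pattern matches North.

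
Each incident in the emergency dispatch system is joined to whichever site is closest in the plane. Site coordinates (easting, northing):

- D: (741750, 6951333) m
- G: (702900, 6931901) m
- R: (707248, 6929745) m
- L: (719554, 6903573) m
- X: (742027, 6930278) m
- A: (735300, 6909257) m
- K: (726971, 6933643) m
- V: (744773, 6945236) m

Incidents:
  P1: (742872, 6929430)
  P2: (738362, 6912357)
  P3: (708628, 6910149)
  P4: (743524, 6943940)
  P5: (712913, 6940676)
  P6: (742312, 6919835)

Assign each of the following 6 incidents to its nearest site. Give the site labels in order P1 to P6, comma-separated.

X, A, L, V, R, X

P1 → X (d²=1433129.00)
P2 → A (d²=18985844.00)
P3 → L (d²=162621252.00)
P4 → V (d²=3239617.00)
P5 → R (d²=151578986.00)
P6 → X (d²=109137474.00)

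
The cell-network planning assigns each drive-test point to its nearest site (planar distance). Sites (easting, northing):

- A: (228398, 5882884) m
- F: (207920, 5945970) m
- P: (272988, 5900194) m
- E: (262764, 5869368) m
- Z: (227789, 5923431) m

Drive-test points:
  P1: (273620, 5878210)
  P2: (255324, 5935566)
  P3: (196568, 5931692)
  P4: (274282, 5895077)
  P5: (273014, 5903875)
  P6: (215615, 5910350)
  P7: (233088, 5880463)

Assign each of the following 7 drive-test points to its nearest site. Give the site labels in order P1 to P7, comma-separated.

E, Z, F, P, P, Z, A

P1 → E (d²=196033700.00)
P2 → Z (d²=905434450.00)
P3 → F (d²=332729188.00)
P4 → P (d²=27858125.00)
P5 → P (d²=13550437.00)
P6 → Z (d²=319318837.00)
P7 → A (d²=27857341.00)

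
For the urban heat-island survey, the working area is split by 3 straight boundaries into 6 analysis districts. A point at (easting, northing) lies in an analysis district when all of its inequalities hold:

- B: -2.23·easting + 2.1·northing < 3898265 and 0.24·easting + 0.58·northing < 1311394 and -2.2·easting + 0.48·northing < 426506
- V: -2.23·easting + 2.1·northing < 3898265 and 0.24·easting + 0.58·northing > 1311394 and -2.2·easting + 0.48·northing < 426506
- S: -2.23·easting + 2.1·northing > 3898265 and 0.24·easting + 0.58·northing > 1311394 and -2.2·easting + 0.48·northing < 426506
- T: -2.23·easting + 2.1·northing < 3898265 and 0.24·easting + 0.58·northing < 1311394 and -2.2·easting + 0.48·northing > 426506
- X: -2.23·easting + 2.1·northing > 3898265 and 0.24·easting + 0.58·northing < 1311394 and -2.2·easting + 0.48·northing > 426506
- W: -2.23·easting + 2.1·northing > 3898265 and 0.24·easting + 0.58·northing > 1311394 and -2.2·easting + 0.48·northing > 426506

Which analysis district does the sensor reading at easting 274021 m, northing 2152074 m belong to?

-2.23·274021 + 2.1·2152074 = 3908288.570, which is > 3898265
0.24·274021 + 0.58·2152074 = 1313967.960, which is > 1311394
-2.2·274021 + 0.48·2152074 = 430149.320, which is > 426506
This sign pattern matches W.

W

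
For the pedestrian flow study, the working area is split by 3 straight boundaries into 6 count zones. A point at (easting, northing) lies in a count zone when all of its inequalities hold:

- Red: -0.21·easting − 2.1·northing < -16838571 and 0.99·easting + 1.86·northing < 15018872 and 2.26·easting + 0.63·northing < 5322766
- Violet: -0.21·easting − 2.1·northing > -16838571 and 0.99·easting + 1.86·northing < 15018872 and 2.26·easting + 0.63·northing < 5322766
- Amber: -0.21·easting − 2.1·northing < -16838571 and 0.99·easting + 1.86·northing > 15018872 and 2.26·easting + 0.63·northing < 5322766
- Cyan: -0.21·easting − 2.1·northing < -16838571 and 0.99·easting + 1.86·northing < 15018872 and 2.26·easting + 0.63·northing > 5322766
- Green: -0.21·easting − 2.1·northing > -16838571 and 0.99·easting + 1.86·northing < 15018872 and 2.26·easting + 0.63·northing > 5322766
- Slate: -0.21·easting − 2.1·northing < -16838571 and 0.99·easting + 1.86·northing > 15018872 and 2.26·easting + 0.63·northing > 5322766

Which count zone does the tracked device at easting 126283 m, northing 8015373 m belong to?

-0.21·126283 − 2.1·8015373 = -16858802.730, which is < -16838571
0.99·126283 + 1.86·8015373 = 15033613.950, which is > 15018872
2.26·126283 + 0.63·8015373 = 5335084.570, which is > 5322766
This sign pattern matches Slate.

Slate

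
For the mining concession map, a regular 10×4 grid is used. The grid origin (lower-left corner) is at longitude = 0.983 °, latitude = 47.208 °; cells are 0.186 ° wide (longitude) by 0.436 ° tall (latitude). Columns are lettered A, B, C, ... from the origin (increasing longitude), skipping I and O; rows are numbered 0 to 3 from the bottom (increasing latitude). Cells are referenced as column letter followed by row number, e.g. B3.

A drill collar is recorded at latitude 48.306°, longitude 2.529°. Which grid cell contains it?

J2

Column index: ⌊(2.529 − 0.983) / 0.186⌋ = ⌊8.312⌋ = 8 → column J
Row offset from origin: ⌊(48.306 − 47.208) / 0.436⌋ = ⌊2.518⌋ = 2 → row 2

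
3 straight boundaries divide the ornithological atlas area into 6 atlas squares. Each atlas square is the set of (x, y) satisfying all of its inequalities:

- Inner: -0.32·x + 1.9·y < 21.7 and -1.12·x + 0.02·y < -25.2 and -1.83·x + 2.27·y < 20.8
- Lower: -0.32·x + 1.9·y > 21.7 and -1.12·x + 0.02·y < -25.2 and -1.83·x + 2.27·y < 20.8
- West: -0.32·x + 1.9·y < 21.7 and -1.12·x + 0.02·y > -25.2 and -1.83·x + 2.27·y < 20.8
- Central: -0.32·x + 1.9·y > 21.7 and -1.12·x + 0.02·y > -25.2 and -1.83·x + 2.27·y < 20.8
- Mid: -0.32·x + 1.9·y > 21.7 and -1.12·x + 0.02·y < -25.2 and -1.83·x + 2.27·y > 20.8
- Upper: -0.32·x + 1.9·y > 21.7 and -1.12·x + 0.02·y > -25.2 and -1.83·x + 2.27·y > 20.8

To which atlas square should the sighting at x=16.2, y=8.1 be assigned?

-0.32·16.2 + 1.9·8.1 = 10.206, which is < 21.7
-1.12·16.2 + 0.02·8.1 = -17.982, which is > -25.2
-1.83·16.2 + 2.27·8.1 = -11.259, which is < 20.8
This sign pattern matches West.

West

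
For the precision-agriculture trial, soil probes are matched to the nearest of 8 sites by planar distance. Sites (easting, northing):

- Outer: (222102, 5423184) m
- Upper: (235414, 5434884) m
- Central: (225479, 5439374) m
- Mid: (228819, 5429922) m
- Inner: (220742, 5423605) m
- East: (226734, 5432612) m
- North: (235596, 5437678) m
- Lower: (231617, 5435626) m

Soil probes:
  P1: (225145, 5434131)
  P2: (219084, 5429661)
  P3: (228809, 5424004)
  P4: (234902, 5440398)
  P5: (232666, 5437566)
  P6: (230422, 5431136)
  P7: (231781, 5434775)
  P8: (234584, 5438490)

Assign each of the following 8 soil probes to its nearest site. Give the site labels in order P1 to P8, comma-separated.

P1 → East (d²=4832282.00)
P2 → Inner (d²=39424100.00)
P3 → Mid (d²=35022824.00)
P4 → North (d²=7880036.00)
P5 → Lower (d²=4864001.00)
P6 → Mid (d²=4043405.00)
P7 → Lower (d²=751097.00)
P8 → North (d²=1683488.00)

East, Inner, Mid, North, Lower, Mid, Lower, North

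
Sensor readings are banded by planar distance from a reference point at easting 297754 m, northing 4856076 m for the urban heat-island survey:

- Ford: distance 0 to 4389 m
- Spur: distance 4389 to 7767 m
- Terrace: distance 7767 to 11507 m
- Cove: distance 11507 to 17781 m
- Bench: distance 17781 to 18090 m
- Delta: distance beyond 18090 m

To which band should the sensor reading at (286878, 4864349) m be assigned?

Distance = √((286878−297754)² + (4864349−4856076)²) = √(118287376.000 + 68442529.000) = 13664.915 m.
11507 ≤ 13664.915 < 17781 → Cove.

Cove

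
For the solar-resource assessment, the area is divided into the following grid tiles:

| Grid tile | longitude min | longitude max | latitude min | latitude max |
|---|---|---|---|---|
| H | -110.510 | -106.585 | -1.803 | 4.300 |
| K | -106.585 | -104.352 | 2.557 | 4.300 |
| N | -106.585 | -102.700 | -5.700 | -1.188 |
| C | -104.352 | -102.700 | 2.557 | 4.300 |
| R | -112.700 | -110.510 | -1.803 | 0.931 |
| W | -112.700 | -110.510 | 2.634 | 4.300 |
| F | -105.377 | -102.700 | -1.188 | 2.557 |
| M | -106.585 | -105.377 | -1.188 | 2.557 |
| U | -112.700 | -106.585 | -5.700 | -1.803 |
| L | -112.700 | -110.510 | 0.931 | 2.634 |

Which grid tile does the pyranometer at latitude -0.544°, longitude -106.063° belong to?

The point has longitude = -106.063 and latitude = -0.544.
Only M satisfies -106.585 ≤ longitude ≤ -105.377 and -1.188 ≤ latitude ≤ 2.557.

M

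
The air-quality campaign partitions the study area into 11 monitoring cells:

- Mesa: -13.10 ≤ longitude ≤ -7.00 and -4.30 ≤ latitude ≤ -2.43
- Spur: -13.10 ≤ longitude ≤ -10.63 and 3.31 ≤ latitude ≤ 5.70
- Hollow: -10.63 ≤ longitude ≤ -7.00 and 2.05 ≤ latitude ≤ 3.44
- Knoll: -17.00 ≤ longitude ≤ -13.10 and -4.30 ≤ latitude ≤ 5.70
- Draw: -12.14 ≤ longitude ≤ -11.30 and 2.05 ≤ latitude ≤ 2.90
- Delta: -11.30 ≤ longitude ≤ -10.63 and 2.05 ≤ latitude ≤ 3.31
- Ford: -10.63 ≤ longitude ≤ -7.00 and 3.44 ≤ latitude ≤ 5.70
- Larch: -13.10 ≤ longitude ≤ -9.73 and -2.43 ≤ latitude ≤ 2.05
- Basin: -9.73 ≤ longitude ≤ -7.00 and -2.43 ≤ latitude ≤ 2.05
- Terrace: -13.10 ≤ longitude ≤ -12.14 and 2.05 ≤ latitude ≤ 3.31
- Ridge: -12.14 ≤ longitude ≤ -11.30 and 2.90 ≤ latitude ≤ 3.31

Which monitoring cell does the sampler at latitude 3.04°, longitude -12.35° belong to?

The point has longitude = -12.35 and latitude = 3.04.
Only Terrace satisfies -13.10 ≤ longitude ≤ -12.14 and 2.05 ≤ latitude ≤ 3.31.

Terrace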